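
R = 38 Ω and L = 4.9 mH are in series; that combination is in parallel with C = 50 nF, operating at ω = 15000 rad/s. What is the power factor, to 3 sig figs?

0.486

X_L = ωL = 73.5 Ω
X_C = 1/(ωC) = 1330 Ω
Branch 1 (R+jX_L): Z₁ = 38.0 + j73.5 Ω, |Z₁| = 82.7 Ω
Branch 2 (−jX_C): Z₂ = −j1330 Ω
Parallel: Z = Z₁Z₂/(Z₁+Z₂), |Z| = 87.5 Ω, ∠Z = 60.9°
cos φ = cos(60.9°) = 0.486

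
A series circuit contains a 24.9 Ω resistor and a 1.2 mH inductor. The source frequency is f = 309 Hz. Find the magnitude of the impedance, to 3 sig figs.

25.0 Ω

ω = 2πf = 1942 rad/s
X_L = ωL = 2.33 Ω
Z = 24.9 + j2.33 Ω
|Z| = √(24.9² + 2.33²) = 25.0 Ω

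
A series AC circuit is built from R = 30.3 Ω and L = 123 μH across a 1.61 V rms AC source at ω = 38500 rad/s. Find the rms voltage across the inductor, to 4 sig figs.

X_L = ωL = 4.736 Ω
Z = 30.30 + j4.736 Ω
|Z| = √(30.30² + 4.736²) = 30.67 Ω
I = V/|Z| = 52.50 mA
V_L = I·|Z_L| = 0.05250 × 4.736 = 0.2486 V

0.2486 V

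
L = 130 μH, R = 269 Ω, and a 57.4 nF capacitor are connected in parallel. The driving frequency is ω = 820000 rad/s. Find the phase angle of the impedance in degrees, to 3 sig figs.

X_L = ωL = 107 Ω
X_C = 1/(ωC) = 21.2 Ω
Parallel: admittances add. Y = 1/R + 1/(jωL) + jωC
Y = (0.00372 + j0.0377) S
|Y| = 0.0379 S → |Z| = 1/|Y| = 26.4 Ω, ∠Z = −∠Y = -84.4°

-84.4°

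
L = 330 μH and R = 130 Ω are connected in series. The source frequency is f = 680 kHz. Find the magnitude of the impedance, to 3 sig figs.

ω = 2πf = 4.273e+06 rad/s
X_L = ωL = 1410 Ω
Z = 130 + j1410 Ω
|Z| = √(130² + 1410²) = 1420 Ω

1420 Ω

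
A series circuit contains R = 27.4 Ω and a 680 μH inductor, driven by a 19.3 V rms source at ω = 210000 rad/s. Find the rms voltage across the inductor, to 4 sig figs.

18.95 V

X_L = ωL = 142.8 Ω
Z = 27.40 + j142.8 Ω
|Z| = √(27.40² + 142.8²) = 145.4 Ω
I = V/|Z| = 132.7 mA
V_L = I·|Z_L| = 0.1327 × 142.8 = 18.95 V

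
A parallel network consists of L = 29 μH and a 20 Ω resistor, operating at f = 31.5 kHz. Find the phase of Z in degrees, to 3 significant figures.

74.0°

ω = 2πf = 197900 rad/s
X_L = ωL = 5.74 Ω
Parallel: admittances add. Y = 1/R + 1/(jωL)
Y = (0.0500 − j0.174) S
|Y| = 0.181 S → |Z| = 1/|Y| = 5.52 Ω, ∠Z = −∠Y = 74.0°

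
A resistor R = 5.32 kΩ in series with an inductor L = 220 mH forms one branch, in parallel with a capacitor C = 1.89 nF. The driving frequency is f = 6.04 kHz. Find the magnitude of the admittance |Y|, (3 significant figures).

ω = 2πf = 37950 rad/s
X_L = ωL = 8350 Ω
X_C = 1/(ωC) = 13900 Ω
Branch 1 (R+jX_L): Z₁ = 5320 + j8350 Ω, |Z₁| = 9900 Ω
Branch 2 (−jX_C): Z₂ = −j13900 Ω
Parallel: Z = Z₁Z₂/(Z₁+Z₂), |Z| = 17900 Ω, ∠Z = 13.9°
|Y| = 1/|Z| = 55.9 μS

55.9 μS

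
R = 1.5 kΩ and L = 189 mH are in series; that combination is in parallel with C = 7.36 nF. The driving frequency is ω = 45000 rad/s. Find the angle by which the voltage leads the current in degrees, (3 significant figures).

-84.7°

X_L = ωL = 8500 Ω
X_C = 1/(ωC) = 3020 Ω
Branch 1 (R+jX_L): Z₁ = 1500 + j8500 Ω, |Z₁| = 8640 Ω
Branch 2 (−jX_C): Z₂ = −j3020 Ω
Parallel: Z = Z₁Z₂/(Z₁+Z₂), |Z| = 4590 Ω, ∠Z = -84.7°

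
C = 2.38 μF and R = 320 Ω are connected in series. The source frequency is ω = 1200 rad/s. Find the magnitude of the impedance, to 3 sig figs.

474 Ω

X_C = 1/(ωC) = 350 Ω
Z = 320 − j350 Ω
|Z| = √(320² + 350²) = 474 Ω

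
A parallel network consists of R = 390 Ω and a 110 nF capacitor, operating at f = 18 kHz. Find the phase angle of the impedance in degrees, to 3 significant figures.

ω = 2πf = 113100 rad/s
X_C = 1/(ωC) = 80.4 Ω
Parallel: admittances add. Y = 1/R + jωC
Y = (0.00256 + j0.0124) S
|Y| = 0.0127 S → |Z| = 1/|Y| = 78.7 Ω, ∠Z = −∠Y = -78.4°

-78.4°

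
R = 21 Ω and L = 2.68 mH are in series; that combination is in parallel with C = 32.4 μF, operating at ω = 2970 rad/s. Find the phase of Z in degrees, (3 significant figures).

X_L = ωL = 7.96 Ω
X_C = 1/(ωC) = 10.4 Ω
Branch 1 (R+jX_L): Z₁ = 21.0 + j7.96 Ω, |Z₁| = 22.5 Ω
Branch 2 (−jX_C): Z₂ = −j10.4 Ω
Parallel: Z = Z₁Z₂/(Z₁+Z₂), |Z| = 11.0 Ω, ∠Z = -62.6°

-62.6°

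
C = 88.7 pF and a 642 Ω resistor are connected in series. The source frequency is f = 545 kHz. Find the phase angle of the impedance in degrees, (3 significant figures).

ω = 2πf = 3.424e+06 rad/s
X_C = 1/(ωC) = 3290 Ω
Z = 642 − j3290 Ω
|Z| = √(642² + 3290²) = 3350 Ω
∠Z = arctan(-3290/642) = -79.0°

-79.0°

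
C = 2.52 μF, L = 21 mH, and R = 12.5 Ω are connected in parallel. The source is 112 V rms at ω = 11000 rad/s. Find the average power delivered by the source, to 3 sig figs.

1.00 kW

X_L = ωL = 231 Ω
X_C = 1/(ωC) = 36.1 Ω
Parallel: admittances add. Y = 1/R + 1/(jωL) + jωC
Y = (0.0800 + j0.0234) S
|Y| = 0.0833 S → |Z| = 1/|Y| = 12.0 Ω, ∠Z = −∠Y = -16.3°
I = V/|Z| = 9.34 A
P = VI cos φ = 112 × 9.34 × cos(-16.3°) = 1.00 kW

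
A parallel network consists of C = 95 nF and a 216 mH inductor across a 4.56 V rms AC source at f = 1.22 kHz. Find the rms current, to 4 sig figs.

566.6 μA

ω = 2πf = 7665 rad/s
X_L = ωL = 1656 Ω
X_C = 1/(ωC) = 1373 Ω
Parallel: admittances add. Y = 1/(jωL) + jωC
Y = (0 + j0.0001243) S
|Y| = 0.0001243 S → |Z| = 1/|Y| = 8047 Ω, ∠Z = −∠Y = -90.00°
I = V/|Z| = 4.56/8047 = 566.6 μA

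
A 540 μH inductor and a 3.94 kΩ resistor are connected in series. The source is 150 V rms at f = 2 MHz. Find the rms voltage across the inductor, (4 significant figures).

ω = 2πf = 1.257e+07 rad/s
X_L = ωL = 6786 Ω
Z = 3940 + j6786 Ω
|Z| = √(3940² + 6786²) = 7847 Ω
I = V/|Z| = 19.12 mA
V_L = I·|Z_L| = 0.01912 × 6786 = 129.7 V

129.7 V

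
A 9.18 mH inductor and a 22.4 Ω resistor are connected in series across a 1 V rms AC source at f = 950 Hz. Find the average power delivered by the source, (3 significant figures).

ω = 2πf = 5969 rad/s
X_L = ωL = 54.8 Ω
Z = 22.4 + j54.8 Ω
|Z| = √(22.4² + 54.8²) = 59.2 Ω
∠Z = arctan(54.8/22.4) = 67.8°
I = V/|Z| = 16.9 mA
P = VI cos φ = 1 × 0.0169 × cos(67.8°) = 6.39 mW

6.39 mW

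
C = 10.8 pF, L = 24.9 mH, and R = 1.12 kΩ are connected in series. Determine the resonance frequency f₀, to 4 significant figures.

306.9 kHz

ω₀ = 1/√(LC) = 1/√(0.0249 × 1.08e-11) = 1.928e+06 rad/s
f₀ = ω₀/(2π) = 306.9 kHz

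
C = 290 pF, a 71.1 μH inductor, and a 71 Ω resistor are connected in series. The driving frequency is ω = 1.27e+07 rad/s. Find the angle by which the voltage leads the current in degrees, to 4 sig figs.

83.58°

X_L = ωL = 903.0 Ω
X_C = 1/(ωC) = 271.5 Ω
Net reactance X = X_L − X_C = 631.5 Ω
Z = 71.00 + j631.5 Ω
|Z| = √(71.00² + 631.5²) = 635.4 Ω
∠Z = arctan(631.5/71.00) = 83.58°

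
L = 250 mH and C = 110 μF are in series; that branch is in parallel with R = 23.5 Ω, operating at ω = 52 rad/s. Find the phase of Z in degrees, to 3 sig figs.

-8.26°

X_L = ωL = 13.0 Ω
X_C = 1/(ωC) = 175 Ω
Branch 1: Z₁ = R = 23.5 Ω
Branch 2 (series LC): Z₂ = j(X_L − X_C) = −j162 Ω
Parallel: Z = Z₁Z₂/(Z₁+Z₂), |Z| = 23.3 Ω, ∠Z = -8.26°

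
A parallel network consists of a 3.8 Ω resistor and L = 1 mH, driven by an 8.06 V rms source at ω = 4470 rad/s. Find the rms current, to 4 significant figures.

2.784 A

X_L = ωL = 4.470 Ω
Parallel: admittances add. Y = 1/R + 1/(jωL)
Y = (0.2632 − j0.2237) S
|Y| = 0.3454 S → |Z| = 1/|Y| = 2.895 Ω, ∠Z = −∠Y = 40.37°
I = V/|Z| = 8.06/2.895 = 2.784 A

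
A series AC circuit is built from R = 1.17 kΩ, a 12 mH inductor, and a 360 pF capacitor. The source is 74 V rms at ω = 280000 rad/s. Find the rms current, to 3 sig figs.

X_L = ωL = 3360 Ω
X_C = 1/(ωC) = 9920 Ω
Net reactance X = X_L − X_C = -6560 Ω
Z = 1170 − j6560 Ω
|Z| = √(1170² + 6560²) = 6660 Ω
I = V/|Z| = 74/6660 = 11.1 mA

11.1 mA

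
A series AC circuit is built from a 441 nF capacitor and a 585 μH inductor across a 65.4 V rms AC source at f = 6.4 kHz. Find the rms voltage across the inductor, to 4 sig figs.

46.81 V

ω = 2πf = 40210 rad/s
X_L = ωL = 23.52 Ω
X_C = 1/(ωC) = 56.39 Ω
Net reactance X = X_L − X_C = -32.87 Ω
Z = − j32.87 Ω
|Z| = √(0² + 32.87²) = 32.87 Ω
I = V/|Z| = 1.990 A
V_L = I·|Z_L| = 1.990 × 23.52 = 46.81 V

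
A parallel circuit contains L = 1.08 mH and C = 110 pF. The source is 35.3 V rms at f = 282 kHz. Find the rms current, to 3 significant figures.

ω = 2πf = 1.772e+06 rad/s
X_L = ωL = 1910 Ω
X_C = 1/(ωC) = 5130 Ω
Parallel: admittances add. Y = 1/(jωL) + jωC
Y = (0 − j0.000328) S
|Y| = 0.000328 S → |Z| = 1/|Y| = 3050 Ω, ∠Z = −∠Y = 90.0°
I = V/|Z| = 35.3/3050 = 11.6 mA

11.6 mA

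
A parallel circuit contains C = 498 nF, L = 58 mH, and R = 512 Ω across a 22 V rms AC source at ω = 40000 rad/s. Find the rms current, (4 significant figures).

X_L = ωL = 2320 Ω
X_C = 1/(ωC) = 50.20 Ω
Parallel: admittances add. Y = 1/R + 1/(jωL) + jωC
Y = (0.001953 + j0.01949) S
|Y| = 0.01959 S → |Z| = 1/|Y| = 51.06 Ω, ∠Z = −∠Y = -84.28°
I = V/|Z| = 22/51.06 = 430.9 mA

430.9 mA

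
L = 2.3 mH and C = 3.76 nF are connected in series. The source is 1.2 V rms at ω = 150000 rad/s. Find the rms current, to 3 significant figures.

840 μA

X_L = ωL = 345 Ω
X_C = 1/(ωC) = 1770 Ω
Net reactance X = X_L − X_C = -1430 Ω
Z = − j1430 Ω
|Z| = √(0² + 1430²) = 1430 Ω
I = V/|Z| = 1.2/1430 = 840 μA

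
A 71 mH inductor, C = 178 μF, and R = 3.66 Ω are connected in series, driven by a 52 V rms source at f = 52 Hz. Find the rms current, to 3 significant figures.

ω = 2πf = 326.7 rad/s
X_L = ωL = 23.2 Ω
X_C = 1/(ωC) = 17.2 Ω
Net reactance X = X_L − X_C = 6.00 Ω
Z = 3.66 + j6.00 Ω
|Z| = √(3.66² + 6.00²) = 7.03 Ω
I = V/|Z| = 52/7.03 = 7.40 A

7.40 A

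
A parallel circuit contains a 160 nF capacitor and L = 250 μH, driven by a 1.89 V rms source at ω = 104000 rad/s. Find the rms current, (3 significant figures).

41.2 mA

X_L = ωL = 26.0 Ω
X_C = 1/(ωC) = 60.1 Ω
Parallel: admittances add. Y = 1/(jωL) + jωC
Y = (0 − j0.0218) S
|Y| = 0.0218 S → |Z| = 1/|Y| = 45.8 Ω, ∠Z = −∠Y = 90.0°
I = V/|Z| = 1.89/45.8 = 41.2 mA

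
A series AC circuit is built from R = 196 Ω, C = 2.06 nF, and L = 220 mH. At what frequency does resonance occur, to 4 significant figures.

ω₀ = 1/√(LC) = 1/√(0.22 × 2.06e-09) = 46970 rad/s
f₀ = ω₀/(2π) = 7.476 kHz

7.476 kHz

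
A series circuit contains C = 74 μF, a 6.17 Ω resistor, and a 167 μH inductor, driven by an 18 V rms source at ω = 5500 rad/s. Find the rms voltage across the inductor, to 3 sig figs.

2.60 V

X_L = ωL = 0.918 Ω
X_C = 1/(ωC) = 2.46 Ω
Net reactance X = X_L − X_C = -1.54 Ω
Z = 6.17 − j1.54 Ω
|Z| = √(6.17² + 1.54²) = 6.36 Ω
I = V/|Z| = 2.83 A
V_L = I·|Z_L| = 2.83 × 0.918 = 2.60 V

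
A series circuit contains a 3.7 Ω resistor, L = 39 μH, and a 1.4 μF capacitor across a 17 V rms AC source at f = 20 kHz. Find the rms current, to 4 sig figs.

4.495 A

ω = 2πf = 125700 rad/s
X_L = ωL = 4.901 Ω
X_C = 1/(ωC) = 5.684 Ω
Net reactance X = X_L − X_C = -0.7832 Ω
Z = 3.700 − j0.7832 Ω
|Z| = √(3.700² + 0.7832²) = 3.782 Ω
I = V/|Z| = 17/3.782 = 4.495 A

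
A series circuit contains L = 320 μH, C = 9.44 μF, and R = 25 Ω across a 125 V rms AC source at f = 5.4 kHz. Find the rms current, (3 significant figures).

ω = 2πf = 33930 rad/s
X_L = ωL = 10.9 Ω
X_C = 1/(ωC) = 3.12 Ω
Net reactance X = X_L − X_C = 7.74 Ω
Z = 25.0 + j7.74 Ω
|Z| = √(25.0² + 7.74²) = 26.2 Ω
I = V/|Z| = 125/26.2 = 4.78 A

4.78 A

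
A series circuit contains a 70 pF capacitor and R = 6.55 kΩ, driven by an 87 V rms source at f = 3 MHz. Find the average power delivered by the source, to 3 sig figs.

ω = 2πf = 1.885e+07 rad/s
X_C = 1/(ωC) = 758 Ω
Z = 6550 − j758 Ω
|Z| = √(6550² + 758²) = 6590 Ω
∠Z = arctan(-758/6550) = -6.60°
I = V/|Z| = 13.2 mA
P = VI cos φ = 87 × 0.0132 × cos(-6.60°) = 1.14 W

1.14 W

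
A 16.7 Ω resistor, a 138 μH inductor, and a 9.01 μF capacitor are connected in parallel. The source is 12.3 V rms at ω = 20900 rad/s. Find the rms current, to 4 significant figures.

X_L = ωL = 2.884 Ω
X_C = 1/(ωC) = 5.310 Ω
Parallel: admittances add. Y = 1/R + 1/(jωL) + jωC
Y = (0.05988 − j0.1584) S
|Y| = 0.1693 S → |Z| = 1/|Y| = 5.905 Ω, ∠Z = −∠Y = 69.29°
I = V/|Z| = 12.3/5.905 = 2.083 A

2.083 A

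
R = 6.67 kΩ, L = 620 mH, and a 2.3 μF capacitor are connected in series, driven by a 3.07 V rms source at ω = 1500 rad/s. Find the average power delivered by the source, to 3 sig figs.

X_L = ωL = 930 Ω
X_C = 1/(ωC) = 290 Ω
Net reactance X = X_L − X_C = 640 Ω
Z = 6670 + j640 Ω
|Z| = √(6670² + 640²) = 6700 Ω
∠Z = arctan(640/6670) = 5.48°
I = V/|Z| = 458 μA
P = VI cos φ = 3.07 × 0.000458 × cos(5.48°) = 1.40 mW

1.40 mW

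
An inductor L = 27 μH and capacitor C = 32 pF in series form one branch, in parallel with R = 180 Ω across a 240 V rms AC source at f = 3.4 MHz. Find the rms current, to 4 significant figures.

ω = 2πf = 2.136e+07 rad/s
X_L = ωL = 576.8 Ω
X_C = 1/(ωC) = 1463 Ω
Branch 1: Z₁ = R = 180.0 Ω
Branch 2 (series LC): Z₂ = j(X_L − X_C) = −j886.0 Ω
Parallel: Z = Z₁Z₂/(Z₁+Z₂), |Z| = 176.4 Ω, ∠Z = -11.48°
I = V/|Z| = 240/176.4 = 1.361 A

1.361 A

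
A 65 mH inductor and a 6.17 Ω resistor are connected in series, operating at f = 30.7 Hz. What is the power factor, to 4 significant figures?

ω = 2πf = 192.9 rad/s
X_L = ωL = 12.54 Ω
Z = 6.170 + j12.54 Ω
|Z| = √(6.170² + 12.54²) = 13.97 Ω
∠Z = arctan(12.54/6.170) = 63.80°
cos φ = cos(63.80°) = 0.4415

0.4415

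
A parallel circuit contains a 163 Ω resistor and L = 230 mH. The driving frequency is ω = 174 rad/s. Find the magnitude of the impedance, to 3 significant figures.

38.9 Ω

X_L = ωL = 40.0 Ω
Parallel: admittances add. Y = 1/R + 1/(jωL)
Y = (0.00613 − j0.0250) S
|Y| = 0.0257 S → |Z| = 1/|Y| = 38.9 Ω, ∠Z = −∠Y = 76.2°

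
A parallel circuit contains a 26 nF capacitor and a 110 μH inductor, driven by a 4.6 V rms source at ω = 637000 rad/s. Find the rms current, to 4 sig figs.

X_L = ωL = 70.07 Ω
X_C = 1/(ωC) = 60.38 Ω
Parallel: admittances add. Y = 1/(jωL) + jωC
Y = (0 + j0.002291) S
|Y| = 0.002291 S → |Z| = 1/|Y| = 436.6 Ω, ∠Z = −∠Y = -90.00°
I = V/|Z| = 4.6/436.6 = 10.54 mA

10.54 mA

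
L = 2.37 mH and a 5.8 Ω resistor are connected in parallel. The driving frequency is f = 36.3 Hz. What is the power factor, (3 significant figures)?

0.0928

ω = 2πf = 228.1 rad/s
X_L = ωL = 0.541 Ω
Parallel: admittances add. Y = 1/R + 1/(jωL)
Y = (0.172 − j1.85) S
|Y| = 1.86 S → |Z| = 1/|Y| = 0.538 Ω, ∠Z = −∠Y = 84.7°
cos φ = cos(84.7°) = 0.0928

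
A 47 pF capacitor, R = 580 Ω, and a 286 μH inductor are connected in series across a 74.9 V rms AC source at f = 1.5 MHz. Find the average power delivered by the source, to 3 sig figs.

ω = 2πf = 9.425e+06 rad/s
X_L = ωL = 2700 Ω
X_C = 1/(ωC) = 2260 Ω
Net reactance X = X_L − X_C = 438 Ω
Z = 580 + j438 Ω
|Z| = √(580² + 438²) = 727 Ω
∠Z = arctan(438/580) = 37.1°
I = V/|Z| = 103 mA
P = VI cos φ = 74.9 × 0.103 × cos(37.1°) = 6.16 W

6.16 W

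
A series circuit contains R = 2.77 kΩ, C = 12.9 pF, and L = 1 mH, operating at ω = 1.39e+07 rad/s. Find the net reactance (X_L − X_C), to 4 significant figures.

X_L = ωL = 13900 Ω
X_C = 1/(ωC) = 5577 Ω
X = 13900 − 5577 = 8323 Ω

8323 Ω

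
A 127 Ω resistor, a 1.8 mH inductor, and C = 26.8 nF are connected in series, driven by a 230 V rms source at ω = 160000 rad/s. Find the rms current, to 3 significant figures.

1.66 A

X_L = ωL = 288 Ω
X_C = 1/(ωC) = 233 Ω
Net reactance X = X_L − X_C = 54.8 Ω
Z = 127 + j54.8 Ω
|Z| = √(127² + 54.8²) = 138 Ω
I = V/|Z| = 230/138 = 1.66 A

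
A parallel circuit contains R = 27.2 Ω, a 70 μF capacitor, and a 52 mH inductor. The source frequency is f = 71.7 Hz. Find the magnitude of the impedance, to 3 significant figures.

ω = 2πf = 450.5 rad/s
X_L = ωL = 23.4 Ω
X_C = 1/(ωC) = 31.7 Ω
Parallel: admittances add. Y = 1/R + 1/(jωL) + jωC
Y = (0.0368 − j0.0112) S
|Y| = 0.0384 S → |Z| = 1/|Y| = 26.0 Ω, ∠Z = −∠Y = 16.9°

26.0 Ω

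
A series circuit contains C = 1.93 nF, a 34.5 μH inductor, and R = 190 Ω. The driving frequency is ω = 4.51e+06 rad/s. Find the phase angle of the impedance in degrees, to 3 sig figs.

12.1°

X_L = ωL = 156 Ω
X_C = 1/(ωC) = 115 Ω
Net reactance X = X_L − X_C = 40.7 Ω
Z = 190 + j40.7 Ω
|Z| = √(190² + 40.7²) = 194 Ω
∠Z = arctan(40.7/190) = 12.1°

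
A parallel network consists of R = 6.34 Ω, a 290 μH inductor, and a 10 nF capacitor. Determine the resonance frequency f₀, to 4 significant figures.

ω₀ = 1/√(LC) = 1/√(0.00029 × 1e-08) = 587200 rad/s
f₀ = ω₀/(2π) = 93.46 kHz

93.46 kHz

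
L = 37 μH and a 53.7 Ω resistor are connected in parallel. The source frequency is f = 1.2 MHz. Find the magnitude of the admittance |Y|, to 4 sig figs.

ω = 2πf = 7.54e+06 rad/s
X_L = ωL = 279.0 Ω
Parallel: admittances add. Y = 1/R + 1/(jωL)
Y = (0.01862 − j0.003585) S
|Y| = 0.01896 S → |Z| = 1/|Y| = 52.73 Ω, ∠Z = −∠Y = 10.90°

18.96 mS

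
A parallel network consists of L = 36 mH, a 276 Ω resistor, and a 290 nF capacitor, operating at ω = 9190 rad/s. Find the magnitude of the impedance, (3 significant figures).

X_L = ωL = 331 Ω
X_C = 1/(ωC) = 375 Ω
Parallel: admittances add. Y = 1/R + 1/(jωL) + jωC
Y = (0.00362 − j0.000358) S
|Y| = 0.00364 S → |Z| = 1/|Y| = 275 Ω, ∠Z = −∠Y = 5.64°

275 Ω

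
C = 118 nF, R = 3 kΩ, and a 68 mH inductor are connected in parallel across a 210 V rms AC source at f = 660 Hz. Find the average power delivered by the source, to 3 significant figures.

ω = 2πf = 4147 rad/s
X_L = ωL = 282 Ω
X_C = 1/(ωC) = 2040 Ω
Parallel: admittances add. Y = 1/R + 1/(jωL) + jωC
Y = (0.000333 − j0.00306) S
|Y| = 0.00308 S → |Z| = 1/|Y| = 325 Ω, ∠Z = −∠Y = 83.8°
I = V/|Z| = 646 mA
P = VI cos φ = 210 × 0.646 × cos(83.8°) = 14.7 W

14.7 W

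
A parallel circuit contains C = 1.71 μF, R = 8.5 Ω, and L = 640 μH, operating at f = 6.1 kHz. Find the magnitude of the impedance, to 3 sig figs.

ω = 2πf = 38330 rad/s
X_L = ωL = 24.5 Ω
X_C = 1/(ωC) = 15.3 Ω
Parallel: admittances add. Y = 1/R + 1/(jωL) + jωC
Y = (0.118 + j0.0248) S
|Y| = 0.120 S → |Z| = 1/|Y| = 8.32 Ω, ∠Z = −∠Y = -11.9°

8.32 Ω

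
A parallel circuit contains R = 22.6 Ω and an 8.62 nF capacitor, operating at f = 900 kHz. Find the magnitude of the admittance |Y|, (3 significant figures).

65.8 mS

ω = 2πf = 5.655e+06 rad/s
X_C = 1/(ωC) = 20.5 Ω
Parallel: admittances add. Y = 1/R + jωC
Y = (0.0442 + j0.0487) S
|Y| = 0.0658 S → |Z| = 1/|Y| = 15.2 Ω, ∠Z = −∠Y = -47.8°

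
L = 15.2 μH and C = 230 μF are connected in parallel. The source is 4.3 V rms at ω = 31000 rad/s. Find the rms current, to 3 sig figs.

21.5 A

X_L = ωL = 0.471 Ω
X_C = 1/(ωC) = 0.140 Ω
Parallel: admittances add. Y = 1/(jωL) + jωC
Y = (0 + j5.01) S
|Y| = 5.01 S → |Z| = 1/|Y| = 0.200 Ω, ∠Z = −∠Y = -90.0°
I = V/|Z| = 4.3/0.200 = 21.5 A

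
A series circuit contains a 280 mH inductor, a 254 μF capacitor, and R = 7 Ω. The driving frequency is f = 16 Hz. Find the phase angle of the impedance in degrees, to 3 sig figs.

-57.6°

ω = 2πf = 100.5 rad/s
X_L = ωL = 28.1 Ω
X_C = 1/(ωC) = 39.2 Ω
Net reactance X = X_L − X_C = -11.0 Ω
Z = 7.00 − j11.0 Ω
|Z| = √(7.00² + 11.0²) = 13.0 Ω
∠Z = arctan(-11.0/7.00) = -57.6°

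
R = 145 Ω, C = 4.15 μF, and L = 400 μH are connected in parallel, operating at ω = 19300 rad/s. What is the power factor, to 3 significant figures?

0.138

X_L = ωL = 7.72 Ω
X_C = 1/(ωC) = 12.5 Ω
Parallel: admittances add. Y = 1/R + 1/(jωL) + jωC
Y = (0.00690 − j0.0494) S
|Y| = 0.0499 S → |Z| = 1/|Y| = 20.0 Ω, ∠Z = −∠Y = 82.1°
cos φ = cos(82.1°) = 0.138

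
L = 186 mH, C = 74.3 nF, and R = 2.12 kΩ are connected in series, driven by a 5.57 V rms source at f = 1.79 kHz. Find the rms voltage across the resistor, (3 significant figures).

5.13 V

ω = 2πf = 11250 rad/s
X_L = ωL = 2090 Ω
X_C = 1/(ωC) = 1200 Ω
Net reactance X = X_L − X_C = 895 Ω
Z = 2120 + j895 Ω
|Z| = √(2120² + 895²) = 2300 Ω
I = V/|Z| = 2.42 mA
V_R = I·|Z_R| = 0.00242 × 2120 = 5.13 V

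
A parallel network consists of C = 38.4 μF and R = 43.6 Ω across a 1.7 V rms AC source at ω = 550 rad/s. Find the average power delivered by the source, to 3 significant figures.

X_C = 1/(ωC) = 47.3 Ω
Parallel: admittances add. Y = 1/R + jωC
Y = (0.0229 + j0.0211) S
|Y| = 0.0312 S → |Z| = 1/|Y| = 32.1 Ω, ∠Z = −∠Y = -42.6°
I = V/|Z| = 53.0 mA
P = VI cos φ = 1.7 × 0.0530 × cos(-42.6°) = 66.3 mW

66.3 mW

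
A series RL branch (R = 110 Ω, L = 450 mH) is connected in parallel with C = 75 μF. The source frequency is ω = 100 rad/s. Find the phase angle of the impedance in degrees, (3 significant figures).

X_L = ωL = 45.0 Ω
X_C = 1/(ωC) = 133 Ω
Branch 1 (R+jX_L): Z₁ = 110 + j45.0 Ω, |Z₁| = 119 Ω
Branch 2 (−jX_C): Z₂ = −j133 Ω
Parallel: Z = Z₁Z₂/(Z₁+Z₂), |Z| = 112 Ω, ∠Z = -29.0°

-29.0°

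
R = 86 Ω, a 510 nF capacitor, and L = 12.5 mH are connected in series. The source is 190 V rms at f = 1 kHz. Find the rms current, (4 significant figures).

763.5 mA

ω = 2πf = 6283 rad/s
X_L = ωL = 78.54 Ω
X_C = 1/(ωC) = 312.1 Ω
Net reactance X = X_L − X_C = -233.5 Ω
Z = 86.00 − j233.5 Ω
|Z| = √(86.00² + 233.5²) = 248.9 Ω
I = V/|Z| = 190/248.9 = 763.5 mA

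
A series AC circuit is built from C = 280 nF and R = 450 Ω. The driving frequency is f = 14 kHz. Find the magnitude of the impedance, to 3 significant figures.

452 Ω

ω = 2πf = 87960 rad/s
X_C = 1/(ωC) = 40.6 Ω
Z = 450 − j40.6 Ω
|Z| = √(450² + 40.6²) = 452 Ω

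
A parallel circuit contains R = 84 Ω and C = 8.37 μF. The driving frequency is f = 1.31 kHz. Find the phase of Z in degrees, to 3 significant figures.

ω = 2πf = 8231 rad/s
X_C = 1/(ωC) = 14.5 Ω
Parallel: admittances add. Y = 1/R + jωC
Y = (0.0119 + j0.0689) S
|Y| = 0.0699 S → |Z| = 1/|Y| = 14.3 Ω, ∠Z = −∠Y = -80.2°

-80.2°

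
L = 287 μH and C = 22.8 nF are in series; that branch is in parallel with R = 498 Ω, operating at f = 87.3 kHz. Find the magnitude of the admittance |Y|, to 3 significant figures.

ω = 2πf = 548500 rad/s
X_L = ωL = 157 Ω
X_C = 1/(ωC) = 80.0 Ω
Branch 1: Z₁ = R = 498 Ω
Branch 2 (series LC): Z₂ = j(X_L − X_C) = j77.5 Ω
Parallel: Z = Z₁Z₂/(Z₁+Z₂), |Z| = 76.5 Ω, ∠Z = 81.2°
|Y| = 1/|Z| = 13.1 mS

13.1 mS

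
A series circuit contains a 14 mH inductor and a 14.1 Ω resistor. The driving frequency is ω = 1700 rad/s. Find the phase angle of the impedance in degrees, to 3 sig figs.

X_L = ωL = 23.8 Ω
Z = 14.1 + j23.8 Ω
|Z| = √(14.1² + 23.8²) = 27.7 Ω
∠Z = arctan(23.8/14.1) = 59.4°

59.4°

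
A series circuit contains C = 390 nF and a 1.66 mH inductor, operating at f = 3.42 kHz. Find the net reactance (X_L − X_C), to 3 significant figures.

-83.7 Ω

ω = 2πf = 21490 rad/s
X_L = ωL = 35.7 Ω
X_C = 1/(ωC) = 119 Ω
X = 35.7 − 119 = -83.7 Ω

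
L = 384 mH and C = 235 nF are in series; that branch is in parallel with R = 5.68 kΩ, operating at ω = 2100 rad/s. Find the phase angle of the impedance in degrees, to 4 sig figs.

-77.88°

X_L = ωL = 806.4 Ω
X_C = 1/(ωC) = 2026 Ω
Branch 1: Z₁ = R = 5680 Ω
Branch 2 (series LC): Z₂ = j(X_L − X_C) = −j1220 Ω
Parallel: Z = Z₁Z₂/(Z₁+Z₂), |Z| = 1193 Ω, ∠Z = -77.88°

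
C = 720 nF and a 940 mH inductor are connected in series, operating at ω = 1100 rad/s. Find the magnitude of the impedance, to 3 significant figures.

229 Ω

X_L = ωL = 1030 Ω
X_C = 1/(ωC) = 1260 Ω
Net reactance X = X_L − X_C = -229 Ω
Z = − j229 Ω
|Z| = √(0² + 229²) = 229 Ω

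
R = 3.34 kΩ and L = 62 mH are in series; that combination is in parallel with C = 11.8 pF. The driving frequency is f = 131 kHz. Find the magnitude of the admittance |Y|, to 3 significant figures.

9.88 μS

ω = 2πf = 823100 rad/s
X_L = ωL = 51000 Ω
X_C = 1/(ωC) = 103000 Ω
Branch 1 (R+jX_L): Z₁ = 3340 + j51000 Ω, |Z₁| = 51100 Ω
Branch 2 (−jX_C): Z₂ = −j103000 Ω
Parallel: Z = Z₁Z₂/(Z₁+Z₂), |Z| = 101000 Ω, ∠Z = 82.6°
|Y| = 1/|Z| = 9.88 μS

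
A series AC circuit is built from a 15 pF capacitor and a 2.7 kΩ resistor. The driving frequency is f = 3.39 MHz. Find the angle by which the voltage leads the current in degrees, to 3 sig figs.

-49.2°

ω = 2πf = 2.13e+07 rad/s
X_C = 1/(ωC) = 3130 Ω
Z = 2700 − j3130 Ω
|Z| = √(2700² + 3130²) = 4130 Ω
∠Z = arctan(-3130/2700) = -49.2°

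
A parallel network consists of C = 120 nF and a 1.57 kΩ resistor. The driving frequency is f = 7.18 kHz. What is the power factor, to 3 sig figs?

ω = 2πf = 45110 rad/s
X_C = 1/(ωC) = 185 Ω
Parallel: admittances add. Y = 1/R + jωC
Y = (0.000637 + j0.00541) S
|Y| = 0.00545 S → |Z| = 1/|Y| = 183 Ω, ∠Z = −∠Y = -83.3°
cos φ = cos(-83.3°) = 0.117

0.117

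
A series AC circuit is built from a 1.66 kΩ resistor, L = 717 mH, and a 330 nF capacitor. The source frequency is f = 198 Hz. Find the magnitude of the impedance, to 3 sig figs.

ω = 2πf = 1244 rad/s
X_L = ωL = 892 Ω
X_C = 1/(ωC) = 2440 Ω
Net reactance X = X_L − X_C = -1540 Ω
Z = 1660 − j1540 Ω
|Z| = √(1660² + 1540²) = 2270 Ω

2270 Ω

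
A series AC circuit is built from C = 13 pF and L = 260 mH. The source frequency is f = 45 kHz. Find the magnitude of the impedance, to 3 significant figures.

ω = 2πf = 282700 rad/s
X_L = ωL = 73500 Ω
X_C = 1/(ωC) = 272000 Ω
Net reactance X = X_L − X_C = -199000 Ω
Z = − j199000 Ω
|Z| = √(0² + 199000²) = 199000 Ω

199000 Ω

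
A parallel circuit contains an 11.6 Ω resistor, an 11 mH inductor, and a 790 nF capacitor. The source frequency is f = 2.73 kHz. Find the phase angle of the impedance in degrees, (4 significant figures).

-5.467°

ω = 2πf = 17150 rad/s
X_L = ωL = 188.7 Ω
X_C = 1/(ωC) = 73.80 Ω
Parallel: admittances add. Y = 1/R + 1/(jωL) + jωC
Y = (0.08621 + j0.008251) S
|Y| = 0.08660 S → |Z| = 1/|Y| = 11.55 Ω, ∠Z = −∠Y = -5.467°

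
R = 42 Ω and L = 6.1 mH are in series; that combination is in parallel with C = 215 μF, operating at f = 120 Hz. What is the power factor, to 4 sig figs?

ω = 2πf = 754.0 rad/s
X_L = ωL = 4.599 Ω
X_C = 1/(ωC) = 6.169 Ω
Branch 1 (R+jX_L): Z₁ = 42.00 + j4.599 Ω, |Z₁| = 42.25 Ω
Branch 2 (−jX_C): Z₂ = −j6.169 Ω
Parallel: Z = Z₁Z₂/(Z₁+Z₂), |Z| = 6.201 Ω, ∠Z = -81.61°
cos φ = cos(-81.61°) = 0.1459

0.1459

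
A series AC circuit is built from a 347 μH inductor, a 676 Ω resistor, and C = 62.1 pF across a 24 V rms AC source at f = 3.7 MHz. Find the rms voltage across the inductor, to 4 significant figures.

26.14 V

ω = 2πf = 2.325e+07 rad/s
X_L = ωL = 8067 Ω
X_C = 1/(ωC) = 692.7 Ω
Net reactance X = X_L − X_C = 7374 Ω
Z = 676.0 + j7374 Ω
|Z| = √(676.0² + 7374²) = 7405 Ω
I = V/|Z| = 3.241 mA
V_L = I·|Z_L| = 0.003241 × 8067 = 26.14 V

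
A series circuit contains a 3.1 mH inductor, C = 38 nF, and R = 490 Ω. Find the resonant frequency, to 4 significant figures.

ω₀ = 1/√(LC) = 1/√(0.0031 × 3.8e-08) = 92140 rad/s
f₀ = ω₀/(2π) = 14.66 kHz

14.66 kHz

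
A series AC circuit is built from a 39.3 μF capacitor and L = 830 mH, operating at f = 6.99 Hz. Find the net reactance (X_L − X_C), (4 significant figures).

ω = 2πf = 43.92 rad/s
X_L = ωL = 36.45 Ω
X_C = 1/(ωC) = 579.4 Ω
X = 36.45 − 579.4 = -542.9 Ω

-542.9 Ω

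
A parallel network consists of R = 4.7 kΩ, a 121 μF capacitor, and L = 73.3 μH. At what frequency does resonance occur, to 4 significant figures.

1.690 kHz

ω₀ = 1/√(LC) = 1/√(7.33e-05 × 0.000121) = 10620 rad/s
f₀ = ω₀/(2π) = 1.690 kHz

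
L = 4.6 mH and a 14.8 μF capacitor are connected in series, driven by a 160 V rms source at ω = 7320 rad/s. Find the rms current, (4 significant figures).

X_L = ωL = 33.67 Ω
X_C = 1/(ωC) = 9.231 Ω
Net reactance X = X_L − X_C = 24.44 Ω
Z = j24.44 Ω
|Z| = √(0² + 24.44²) = 24.44 Ω
I = V/|Z| = 160/24.44 = 6.546 A

6.546 A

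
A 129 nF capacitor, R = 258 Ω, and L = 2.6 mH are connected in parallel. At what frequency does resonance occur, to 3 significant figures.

ω₀ = 1/√(LC) = 1/√(0.0026 × 1.29e-07) = 54600 rad/s
f₀ = ω₀/(2π) = 8.69 kHz

8.69 kHz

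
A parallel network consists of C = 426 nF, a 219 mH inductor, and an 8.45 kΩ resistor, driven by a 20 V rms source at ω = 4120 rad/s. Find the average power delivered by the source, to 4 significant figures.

X_L = ωL = 902.3 Ω
X_C = 1/(ωC) = 569.8 Ω
Parallel: admittances add. Y = 1/R + 1/(jωL) + jωC
Y = (0.0001183 + j0.0006468) S
|Y| = 0.0006576 S → |Z| = 1/|Y| = 1521 Ω, ∠Z = −∠Y = -79.63°
I = V/|Z| = 13.15 mA
P = VI cos φ = 20 × 0.01315 × cos(-79.63°) = 47.34 mW

47.34 mW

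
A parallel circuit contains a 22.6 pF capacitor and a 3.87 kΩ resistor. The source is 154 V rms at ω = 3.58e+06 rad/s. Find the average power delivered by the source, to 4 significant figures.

X_C = 1/(ωC) = 12360 Ω
Parallel: admittances add. Y = 1/R + jωC
Y = (0.0002584 + j8.091e-05) S
|Y| = 0.0002708 S → |Z| = 1/|Y| = 3693 Ω, ∠Z = −∠Y = -17.39°
I = V/|Z| = 41.70 mA
P = VI cos φ = 154 × 0.04170 × cos(-17.39°) = 6.128 W

6.128 W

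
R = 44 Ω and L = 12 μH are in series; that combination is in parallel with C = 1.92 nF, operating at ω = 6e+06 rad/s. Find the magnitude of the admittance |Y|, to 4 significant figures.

6.338 mS

X_L = ωL = 72.00 Ω
X_C = 1/(ωC) = 86.81 Ω
Branch 1 (R+jX_L): Z₁ = 44.00 + j72.00 Ω, |Z₁| = 84.38 Ω
Branch 2 (−jX_C): Z₂ = −j86.81 Ω
Parallel: Z = Z₁Z₂/(Z₁+Z₂), |Z| = 157.8 Ω, ∠Z = -12.83°
|Y| = 1/|Z| = 6.338 mS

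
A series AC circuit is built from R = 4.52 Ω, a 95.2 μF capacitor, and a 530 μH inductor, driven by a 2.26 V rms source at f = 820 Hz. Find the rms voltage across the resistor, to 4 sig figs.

2.234 V

ω = 2πf = 5152 rad/s
X_L = ωL = 2.731 Ω
X_C = 1/(ωC) = 2.039 Ω
Net reactance X = X_L − X_C = 0.6919 Ω
Z = 4.520 + j0.6919 Ω
|Z| = √(4.520² + 0.6919²) = 4.573 Ω
I = V/|Z| = 494.2 mA
V_R = I·|Z_R| = 0.4942 × 4.520 = 2.234 V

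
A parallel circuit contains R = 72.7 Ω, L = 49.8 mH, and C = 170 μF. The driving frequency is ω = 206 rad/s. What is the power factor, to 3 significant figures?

X_L = ωL = 10.3 Ω
X_C = 1/(ωC) = 28.6 Ω
Parallel: admittances add. Y = 1/R + 1/(jωL) + jωC
Y = (0.0138 − j0.0625) S
|Y| = 0.0640 S → |Z| = 1/|Y| = 15.6 Ω, ∠Z = −∠Y = 77.6°
cos φ = cos(77.6°) = 0.215

0.215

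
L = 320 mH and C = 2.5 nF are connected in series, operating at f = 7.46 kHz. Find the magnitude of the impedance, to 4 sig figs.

6465 Ω

ω = 2πf = 46870 rad/s
X_L = ωL = 15000 Ω
X_C = 1/(ωC) = 8534 Ω
Net reactance X = X_L − X_C = 6465 Ω
Z = j6465 Ω
|Z| = √(0² + 6465²) = 6465 Ω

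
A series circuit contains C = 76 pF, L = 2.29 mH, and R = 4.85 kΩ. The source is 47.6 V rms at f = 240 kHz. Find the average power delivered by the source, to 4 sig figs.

ω = 2πf = 1.508e+06 rad/s
X_L = ωL = 3453 Ω
X_C = 1/(ωC) = 8726 Ω
Net reactance X = X_L − X_C = -5272 Ω
Z = 4850 − j5272 Ω
|Z| = √(4850² + 5272²) = 7164 Ω
∠Z = arctan(-5272/4850) = -47.39°
I = V/|Z| = 6.645 mA
P = VI cos φ = 47.6 × 0.006645 × cos(-47.39°) = 214.1 mW

214.1 mW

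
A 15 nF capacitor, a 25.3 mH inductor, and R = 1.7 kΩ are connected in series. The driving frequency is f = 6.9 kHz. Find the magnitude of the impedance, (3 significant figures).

ω = 2πf = 43350 rad/s
X_L = ωL = 1100 Ω
X_C = 1/(ωC) = 1540 Ω
Net reactance X = X_L − X_C = -441 Ω
Z = 1700 − j441 Ω
|Z| = √(1700² + 441²) = 1760 Ω

1760 Ω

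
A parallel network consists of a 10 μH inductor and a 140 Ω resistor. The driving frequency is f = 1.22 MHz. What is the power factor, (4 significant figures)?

0.4803

ω = 2πf = 7.665e+06 rad/s
X_L = ωL = 76.65 Ω
Parallel: admittances add. Y = 1/R + 1/(jωL)
Y = (0.007143 − j0.01305) S
|Y| = 0.01487 S → |Z| = 1/|Y| = 67.24 Ω, ∠Z = −∠Y = 61.30°
cos φ = cos(61.30°) = 0.4803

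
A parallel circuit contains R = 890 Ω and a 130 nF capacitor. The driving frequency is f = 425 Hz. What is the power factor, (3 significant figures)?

0.955

ω = 2πf = 2670 rad/s
X_C = 1/(ωC) = 2880 Ω
Parallel: admittances add. Y = 1/R + jωC
Y = (0.00112 + j0.000347) S
|Y| = 0.00118 S → |Z| = 1/|Y| = 850 Ω, ∠Z = −∠Y = -17.2°
cos φ = cos(-17.2°) = 0.955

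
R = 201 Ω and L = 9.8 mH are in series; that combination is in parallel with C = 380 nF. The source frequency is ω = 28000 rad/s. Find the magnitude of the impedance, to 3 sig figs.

X_L = ωL = 274 Ω
X_C = 1/(ωC) = 94.0 Ω
Branch 1 (R+jX_L): Z₁ = 201 + j274 Ω, |Z₁| = 340 Ω
Branch 2 (−jX_C): Z₂ = −j94.0 Ω
Parallel: Z = Z₁Z₂/(Z₁+Z₂), |Z| = 118 Ω, ∠Z = -78.1°

118 Ω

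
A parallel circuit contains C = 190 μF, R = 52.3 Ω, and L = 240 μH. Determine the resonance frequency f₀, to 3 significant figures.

745 Hz

ω₀ = 1/√(LC) = 1/√(0.00024 × 0.00019) = 4683 rad/s
f₀ = ω₀/(2π) = 745 Hz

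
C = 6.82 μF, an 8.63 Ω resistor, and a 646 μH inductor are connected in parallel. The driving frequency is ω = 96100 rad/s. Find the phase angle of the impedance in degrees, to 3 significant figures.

-79.7°

X_L = ωL = 62.1 Ω
X_C = 1/(ωC) = 1.53 Ω
Parallel: admittances add. Y = 1/R + 1/(jωL) + jωC
Y = (0.116 + j0.639) S
|Y| = 0.650 S → |Z| = 1/|Y| = 1.54 Ω, ∠Z = −∠Y = -79.7°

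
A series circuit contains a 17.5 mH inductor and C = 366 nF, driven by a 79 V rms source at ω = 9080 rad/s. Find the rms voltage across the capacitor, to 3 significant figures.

167 V

X_L = ωL = 159 Ω
X_C = 1/(ωC) = 301 Ω
Net reactance X = X_L − X_C = -142 Ω
Z = − j142 Ω
|Z| = √(0² + 142²) = 142 Ω
I = V/|Z| = 556 mA
V_C = I·|Z_C| = 0.556 × 301 = 167 V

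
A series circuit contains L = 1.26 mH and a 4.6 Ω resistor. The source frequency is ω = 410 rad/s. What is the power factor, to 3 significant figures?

X_L = ωL = 0.517 Ω
Z = 4.60 + j0.517 Ω
|Z| = √(4.60² + 0.517²) = 4.63 Ω
∠Z = arctan(0.517/4.60) = 6.41°
cos φ = cos(6.41°) = 0.994

0.994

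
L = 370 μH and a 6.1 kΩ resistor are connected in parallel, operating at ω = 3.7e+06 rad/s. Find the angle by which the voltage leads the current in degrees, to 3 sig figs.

X_L = ωL = 1370 Ω
Parallel: admittances add. Y = 1/R + 1/(jωL)
Y = (0.000164 − j0.000730) S
|Y| = 0.000749 S → |Z| = 1/|Y| = 1340 Ω, ∠Z = −∠Y = 77.4°

77.4°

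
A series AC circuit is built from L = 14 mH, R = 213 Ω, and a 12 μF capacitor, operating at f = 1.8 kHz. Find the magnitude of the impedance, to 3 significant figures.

261 Ω

ω = 2πf = 11310 rad/s
X_L = ωL = 158 Ω
X_C = 1/(ωC) = 7.37 Ω
Net reactance X = X_L − X_C = 151 Ω
Z = 213 + j151 Ω
|Z| = √(213² + 151²) = 261 Ω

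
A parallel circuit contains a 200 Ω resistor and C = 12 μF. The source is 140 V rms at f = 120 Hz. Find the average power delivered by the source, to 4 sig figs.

ω = 2πf = 754.0 rad/s
X_C = 1/(ωC) = 110.5 Ω
Parallel: admittances add. Y = 1/R + jωC
Y = (0.005000 + j0.009048) S
|Y| = 0.01034 S → |Z| = 1/|Y| = 96.74 Ω, ∠Z = −∠Y = -61.07°
I = V/|Z| = 1.447 A
P = VI cos φ = 140 × 1.447 × cos(-61.07°) = 98.00 W

98.00 W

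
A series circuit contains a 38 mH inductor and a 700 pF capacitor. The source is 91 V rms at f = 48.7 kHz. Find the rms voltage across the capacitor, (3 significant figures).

61.1 V

ω = 2πf = 306000 rad/s
X_L = ωL = 11600 Ω
X_C = 1/(ωC) = 4670 Ω
Net reactance X = X_L − X_C = 6960 Ω
Z = j6960 Ω
|Z| = √(0² + 6960²) = 6960 Ω
I = V/|Z| = 13.1 mA
V_C = I·|Z_C| = 0.0131 × 4670 = 61.1 V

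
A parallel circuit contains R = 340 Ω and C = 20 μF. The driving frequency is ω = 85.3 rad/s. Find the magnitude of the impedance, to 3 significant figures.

X_C = 1/(ωC) = 586 Ω
Parallel: admittances add. Y = 1/R + jωC
Y = (0.00294 + j0.00171) S
|Y| = 0.00340 S → |Z| = 1/|Y| = 294 Ω, ∠Z = −∠Y = -30.1°

294 Ω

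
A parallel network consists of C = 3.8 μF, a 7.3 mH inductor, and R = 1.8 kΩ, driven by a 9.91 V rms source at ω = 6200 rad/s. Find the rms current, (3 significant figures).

X_L = ωL = 45.3 Ω
X_C = 1/(ωC) = 42.4 Ω
Parallel: admittances add. Y = 1/R + 1/(jωL) + jωC
Y = (0.000556 + j0.00147) S
|Y| = 0.00157 S → |Z| = 1/|Y| = 638 Ω, ∠Z = −∠Y = -69.2°
I = V/|Z| = 9.91/638 = 15.5 mA

15.5 mA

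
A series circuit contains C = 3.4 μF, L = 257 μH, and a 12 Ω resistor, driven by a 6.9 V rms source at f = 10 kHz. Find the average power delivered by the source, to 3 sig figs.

ω = 2πf = 62830 rad/s
X_L = ωL = 16.1 Ω
X_C = 1/(ωC) = 4.68 Ω
Net reactance X = X_L − X_C = 11.5 Ω
Z = 12.0 + j11.5 Ω
|Z| = √(12.0² + 11.5²) = 16.6 Ω
∠Z = arctan(11.5/12.0) = 43.7°
I = V/|Z| = 416 mA
P = VI cos φ = 6.9 × 0.416 × cos(43.7°) = 2.07 W

2.07 W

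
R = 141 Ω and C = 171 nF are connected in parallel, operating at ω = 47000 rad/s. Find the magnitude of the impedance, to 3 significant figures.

93.3 Ω

X_C = 1/(ωC) = 124 Ω
Parallel: admittances add. Y = 1/R + jωC
Y = (0.00709 + j0.00804) S
|Y| = 0.0107 S → |Z| = 1/|Y| = 93.3 Ω, ∠Z = −∠Y = -48.6°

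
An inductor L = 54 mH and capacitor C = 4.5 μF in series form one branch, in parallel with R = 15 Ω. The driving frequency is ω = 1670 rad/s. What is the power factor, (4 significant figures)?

0.9439

X_L = ωL = 90.18 Ω
X_C = 1/(ωC) = 133.1 Ω
Branch 1: Z₁ = R = 15.00 Ω
Branch 2 (series LC): Z₂ = j(X_L − X_C) = −j42.89 Ω
Parallel: Z = Z₁Z₂/(Z₁+Z₂), |Z| = 14.16 Ω, ∠Z = -19.28°
cos φ = cos(-19.28°) = 0.9439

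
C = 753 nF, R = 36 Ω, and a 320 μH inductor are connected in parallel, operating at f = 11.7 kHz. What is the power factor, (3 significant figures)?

0.908

ω = 2πf = 73510 rad/s
X_L = ωL = 23.5 Ω
X_C = 1/(ωC) = 18.1 Ω
Parallel: admittances add. Y = 1/R + 1/(jωL) + jωC
Y = (0.0278 + j0.0128) S
|Y| = 0.0306 S → |Z| = 1/|Y| = 32.7 Ω, ∠Z = −∠Y = -24.8°
cos φ = cos(-24.8°) = 0.908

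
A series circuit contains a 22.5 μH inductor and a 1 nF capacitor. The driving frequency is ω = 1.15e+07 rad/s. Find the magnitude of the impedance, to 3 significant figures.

172 Ω

X_L = ωL = 259 Ω
X_C = 1/(ωC) = 87.0 Ω
Net reactance X = X_L − X_C = 172 Ω
Z = j172 Ω
|Z| = √(0² + 172²) = 172 Ω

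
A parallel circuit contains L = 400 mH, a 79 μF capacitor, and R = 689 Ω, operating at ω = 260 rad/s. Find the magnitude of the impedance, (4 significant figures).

90.74 Ω

X_L = ωL = 104.0 Ω
X_C = 1/(ωC) = 48.69 Ω
Parallel: admittances add. Y = 1/R + 1/(jωL) + jωC
Y = (0.001451 + j0.01092) S
|Y| = 0.01102 S → |Z| = 1/|Y| = 90.74 Ω, ∠Z = −∠Y = -82.43°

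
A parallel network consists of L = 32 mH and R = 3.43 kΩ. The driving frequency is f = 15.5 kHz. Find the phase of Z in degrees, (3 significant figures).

47.7°

ω = 2πf = 97390 rad/s
X_L = ωL = 3120 Ω
Parallel: admittances add. Y = 1/R + 1/(jωL)
Y = (0.000292 − j0.000321) S
|Y| = 0.000434 S → |Z| = 1/|Y| = 2310 Ω, ∠Z = −∠Y = 47.7°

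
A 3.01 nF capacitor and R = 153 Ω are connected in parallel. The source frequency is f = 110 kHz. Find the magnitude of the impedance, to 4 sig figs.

ω = 2πf = 691200 rad/s
X_C = 1/(ωC) = 480.7 Ω
Parallel: admittances add. Y = 1/R + jωC
Y = (0.006536 + j0.002080) S
|Y| = 0.006859 S → |Z| = 1/|Y| = 145.8 Ω, ∠Z = −∠Y = -17.66°

145.8 Ω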